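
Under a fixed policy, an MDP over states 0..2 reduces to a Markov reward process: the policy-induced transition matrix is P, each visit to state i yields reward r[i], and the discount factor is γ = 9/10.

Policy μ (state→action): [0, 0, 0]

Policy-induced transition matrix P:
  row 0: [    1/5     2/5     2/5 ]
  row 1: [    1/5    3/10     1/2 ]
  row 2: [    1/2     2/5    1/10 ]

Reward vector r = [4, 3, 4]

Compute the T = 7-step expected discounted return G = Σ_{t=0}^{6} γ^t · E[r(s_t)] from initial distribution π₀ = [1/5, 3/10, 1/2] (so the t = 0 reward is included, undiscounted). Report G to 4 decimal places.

t=0: π = [0.2000, 0.3000, 0.5000], E[r] = 3.7000, γ^t·E[r] = 3.700000, running G = 3.700000
t=1: π = [0.3500, 0.3700, 0.2800], E[r] = 3.6300, γ^t·E[r] = 3.267000, running G = 6.967000
t=2: π = [0.2840, 0.3630, 0.3530], E[r] = 3.6370, γ^t·E[r] = 2.945970, running G = 9.912970
t=3: π = [0.3059, 0.3637, 0.3304], E[r] = 3.6363, γ^t·E[r] = 2.650863, running G = 12.563833
t=4: π = [0.2991, 0.3636, 0.3373], E[r] = 3.6364, γ^t·E[r] = 2.385822, running G = 14.949655
t=5: π = [0.3012, 0.3636, 0.3352], E[r] = 3.6364, γ^t·E[r] = 2.147236, running G = 17.096891
t=6: π = [0.3006, 0.3636, 0.3358], E[r] = 3.6364, γ^t·E[r] = 1.932513, running G = 19.029404

G = 19.0294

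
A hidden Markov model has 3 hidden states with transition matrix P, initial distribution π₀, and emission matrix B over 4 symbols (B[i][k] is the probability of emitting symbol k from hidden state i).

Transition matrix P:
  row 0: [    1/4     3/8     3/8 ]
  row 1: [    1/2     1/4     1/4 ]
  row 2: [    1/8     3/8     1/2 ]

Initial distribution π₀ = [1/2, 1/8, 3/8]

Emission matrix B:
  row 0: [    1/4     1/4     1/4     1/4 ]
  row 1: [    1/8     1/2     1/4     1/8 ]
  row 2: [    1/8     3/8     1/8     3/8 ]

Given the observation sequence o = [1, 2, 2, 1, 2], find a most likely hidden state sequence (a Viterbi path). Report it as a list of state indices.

t=0: δ = [1.250e-01, 6.250e-02, 1.406e-01]  (obs o_0=1)
t=1: δ = [7.812e-03, 1.318e-02, 8.789e-03]  ψ = [0, 2, 2]  (obs o_1=2)
t=2: δ = [1.648e-03, 8.240e-04, 5.493e-04]  ψ = [1, 1, 2]  (obs o_2=2)
t=3: δ = [1.030e-04, 3.090e-04, 2.317e-04]  ψ = [0, 0, 0]  (obs o_3=1)
t=4: δ = [3.862e-05, 2.173e-05, 1.448e-05]  ψ = [1, 2, 2]  (obs o_4=2)
backtrack: best end state = 0; path = [2, 1, 0, 1, 0]

path = [2, 1, 0, 1, 0]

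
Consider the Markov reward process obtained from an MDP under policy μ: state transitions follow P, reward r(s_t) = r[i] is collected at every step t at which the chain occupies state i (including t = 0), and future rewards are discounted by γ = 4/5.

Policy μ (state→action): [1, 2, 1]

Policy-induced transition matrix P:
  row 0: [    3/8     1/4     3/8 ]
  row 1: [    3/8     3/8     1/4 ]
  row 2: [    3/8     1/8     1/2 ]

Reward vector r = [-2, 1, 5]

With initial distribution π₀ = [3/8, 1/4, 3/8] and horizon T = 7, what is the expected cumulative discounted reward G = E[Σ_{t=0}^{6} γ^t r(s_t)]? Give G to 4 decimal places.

G = 5.6583

t=0: π = [0.3750, 0.2500, 0.3750], E[r] = 1.3750, γ^t·E[r] = 1.375000, running G = 1.375000
t=1: π = [0.3750, 0.2344, 0.3906], E[r] = 1.4375, γ^t·E[r] = 1.150000, running G = 2.525000
t=2: π = [0.3750, 0.2305, 0.3945], E[r] = 1.4531, γ^t·E[r] = 0.930000, running G = 3.455000
t=3: π = [0.3750, 0.2295, 0.3955], E[r] = 1.4570, γ^t·E[r] = 0.746000, running G = 4.201000
t=4: π = [0.3750, 0.2292, 0.3958], E[r] = 1.4580, γ^t·E[r] = 0.597200, running G = 4.798200
t=5: π = [0.3750, 0.2292, 0.3958], E[r] = 1.4583, γ^t·E[r] = 0.477840, running G = 5.276040
t=6: π = [0.3750, 0.2292, 0.3958], E[r] = 1.4583, γ^t·E[r] = 0.382288, running G = 5.658328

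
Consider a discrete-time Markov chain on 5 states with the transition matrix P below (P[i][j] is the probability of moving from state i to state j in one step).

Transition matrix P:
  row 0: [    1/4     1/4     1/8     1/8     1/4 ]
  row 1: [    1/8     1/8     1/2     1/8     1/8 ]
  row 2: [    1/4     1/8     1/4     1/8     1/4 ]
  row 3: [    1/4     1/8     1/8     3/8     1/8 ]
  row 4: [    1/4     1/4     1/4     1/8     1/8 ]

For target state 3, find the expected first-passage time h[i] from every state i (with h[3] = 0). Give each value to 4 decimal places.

First-step conditioning: h[3] = 0; for i ≠ 3, h[i] = 1 + Σ_k P[i][k]·h[k].
  h[0] = 1 + 1/4·h[0] + 1/4·h[1] + 1/8·h[2] + 1/4·h[4]
  h[1] = 1 + 1/8·h[0] + 1/8·h[1] + 1/2·h[2] + 1/8·h[4]
  h[2] = 1 + 1/4·h[0] + 1/8·h[1] + 1/4·h[2] + 1/4·h[4]
  h[4] = 1 + 1/4·h[0] + 1/4·h[1] + 1/4·h[2] + 1/8·h[4]
Solving the 4×4 linear system over states ≠ 3 gives exactly h = [8, 8, 8, 0, 8] (h[3] = 0 is the target).

h = [8.0000, 8.0000, 8.0000, 0.0000, 8.0000]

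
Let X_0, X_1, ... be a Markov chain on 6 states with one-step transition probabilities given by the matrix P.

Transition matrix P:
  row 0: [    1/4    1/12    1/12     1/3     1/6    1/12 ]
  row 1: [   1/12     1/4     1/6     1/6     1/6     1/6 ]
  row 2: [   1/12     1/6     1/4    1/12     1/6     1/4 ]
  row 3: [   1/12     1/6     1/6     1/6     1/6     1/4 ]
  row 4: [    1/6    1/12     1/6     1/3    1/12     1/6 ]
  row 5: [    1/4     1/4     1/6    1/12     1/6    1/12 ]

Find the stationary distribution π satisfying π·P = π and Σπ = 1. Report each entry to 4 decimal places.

Balance equations π_j = Σ_i π_i·P[i][j]:
  π_0 = 1/4·π_0 + 1/12·π_1 + 1/12·π_2 + 1/12·π_3 + 1/6·π_4 + 1/4·π_5
  π_1 = 1/12·π_0 + 1/4·π_1 + 1/6·π_2 + 1/6·π_3 + 1/12·π_4 + 1/4·π_5
  π_2 = 1/12·π_0 + 1/6·π_1 + 1/4·π_2 + 1/6·π_3 + 1/6·π_4 + 1/6·π_5
  π_3 = 1/3·π_0 + 1/6·π_1 + 1/12·π_2 + 1/6·π_3 + 1/3·π_4 + 1/12·π_5
  π_4 = 1/6·π_0 + 1/6·π_1 + 1/6·π_2 + 1/6·π_3 + 1/12·π_4 + 1/6·π_5
  normalize: π_0 + π_1 + π_2 + π_3 + π_4 + π_5 = 1
Solving the linear system gives exactly π = [3091/20696, 439/2587, 38301/227656, 43033/227656, 2/13, 3515/20696].

π = [0.1494, 0.1697, 0.1682, 0.1890, 0.1538, 0.1698]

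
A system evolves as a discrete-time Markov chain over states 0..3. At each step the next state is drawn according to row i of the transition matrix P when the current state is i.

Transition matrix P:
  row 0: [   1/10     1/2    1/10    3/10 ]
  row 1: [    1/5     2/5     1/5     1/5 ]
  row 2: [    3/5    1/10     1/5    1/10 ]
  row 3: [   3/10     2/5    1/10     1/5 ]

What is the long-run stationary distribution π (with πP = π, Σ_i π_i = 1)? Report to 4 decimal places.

π = [0.2567, 0.3797, 0.1533, 0.2103]

Balance equations π_j = Σ_i π_i·P[i][j]:
  π_0 = 1/10·π_0 + 1/5·π_1 + 3/5·π_2 + 3/10·π_3
  π_1 = 1/2·π_0 + 2/5·π_1 + 1/10·π_2 + 2/5·π_3
  π_2 = 1/10·π_0 + 1/5·π_1 + 1/5·π_2 + 1/10·π_3
  normalize: π_0 + π_1 + π_2 + π_3 = 1
Solving the linear system gives exactly π = [48/187, 71/187, 86/561, 118/561].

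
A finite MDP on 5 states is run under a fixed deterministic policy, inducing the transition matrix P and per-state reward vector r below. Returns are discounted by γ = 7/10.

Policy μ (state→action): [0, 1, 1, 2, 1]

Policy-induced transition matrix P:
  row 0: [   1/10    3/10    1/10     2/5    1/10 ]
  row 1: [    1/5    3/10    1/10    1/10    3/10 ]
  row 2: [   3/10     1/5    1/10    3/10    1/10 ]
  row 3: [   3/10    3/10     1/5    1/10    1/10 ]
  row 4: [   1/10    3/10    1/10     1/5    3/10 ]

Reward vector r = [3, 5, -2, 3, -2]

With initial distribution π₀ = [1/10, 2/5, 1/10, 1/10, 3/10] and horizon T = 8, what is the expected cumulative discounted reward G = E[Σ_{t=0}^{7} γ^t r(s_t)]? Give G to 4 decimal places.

G = 5.9300

t=0: π = [0.1000, 0.4000, 0.1000, 0.1000, 0.3000], E[r] = 1.8000, γ^t·E[r] = 1.800000, running G = 1.800000
t=1: π = [0.1800, 0.2900, 0.1100, 0.1800, 0.2400], E[r] = 1.8300, γ^t·E[r] = 1.281000, running G = 3.081000
t=2: π = [0.1870, 0.2890, 0.1180, 0.2000, 0.2060], E[r] = 1.9580, γ^t·E[r] = 0.959420, running G = 4.040420
t=3: π = [0.1925, 0.2882, 0.1200, 0.2003, 0.1990], E[r] = 1.9814, γ^t·E[r] = 0.679620, running G = 4.720040
t=4: π = [0.1929, 0.2880, 0.1200, 0.2017, 0.1974], E[r] = 1.9887, γ^t·E[r] = 0.477475, running G = 5.197515
t=5: π = [0.1931, 0.2880, 0.1202, 0.2016, 0.1971], E[r] = 1.9897, γ^t·E[r] = 0.334414, running G = 5.531929
t=6: π = [0.1932, 0.2880, 0.1202, 0.2017, 0.1970], E[r] = 1.9901, γ^t·E[r] = 0.234130, running G = 5.766059
t=7: π = [0.1932, 0.2880, 0.1202, 0.2017, 0.1970], E[r] = 1.9901, γ^t·E[r] = 0.163895, running G = 5.929955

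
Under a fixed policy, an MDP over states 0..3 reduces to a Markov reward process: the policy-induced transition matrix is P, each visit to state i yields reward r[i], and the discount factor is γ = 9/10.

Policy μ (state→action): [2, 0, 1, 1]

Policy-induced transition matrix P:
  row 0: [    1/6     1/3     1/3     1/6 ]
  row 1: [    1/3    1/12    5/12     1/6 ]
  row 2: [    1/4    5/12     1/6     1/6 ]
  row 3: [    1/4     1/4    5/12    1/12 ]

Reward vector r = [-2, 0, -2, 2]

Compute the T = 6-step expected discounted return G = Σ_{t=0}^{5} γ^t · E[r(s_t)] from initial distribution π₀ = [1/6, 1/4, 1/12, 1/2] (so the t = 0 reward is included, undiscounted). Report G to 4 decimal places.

G = -2.7063

t=0: π = [0.1667, 0.2500, 0.0833, 0.5000], E[r] = 0.5000, γ^t·E[r] = 0.500000, running G = 0.500000
t=1: π = [0.2569, 0.2361, 0.3819, 0.1250], E[r] = -1.0278, γ^t·E[r] = -0.925000, running G = -0.425000
t=2: π = [0.2483, 0.2957, 0.2998, 0.1563], E[r] = -0.7836, γ^t·E[r] = -0.634688, running G = -1.059688
t=3: π = [0.2540, 0.2714, 0.3210, 0.1536], E[r] = -0.8427, γ^t·E[r] = -0.614320, running G = -1.674008
t=4: π = [0.2515, 0.2794, 0.3152, 0.1539], E[r] = -0.8257, γ^t·E[r] = -0.541719, running G = -2.215727
t=5: π = [0.2523, 0.2769, 0.3169, 0.1538], E[r] = -0.8308, γ^t·E[r] = -0.490566, running G = -2.706293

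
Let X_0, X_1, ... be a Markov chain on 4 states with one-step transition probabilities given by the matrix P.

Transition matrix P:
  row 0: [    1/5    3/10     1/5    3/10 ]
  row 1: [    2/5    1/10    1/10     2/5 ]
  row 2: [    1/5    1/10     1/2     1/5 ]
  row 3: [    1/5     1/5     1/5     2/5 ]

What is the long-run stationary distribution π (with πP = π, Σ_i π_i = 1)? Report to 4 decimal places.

Balance equations π_j = Σ_i π_i·P[i][j]:
  π_0 = 1/5·π_0 + 2/5·π_1 + 1/5·π_2 + 1/5·π_3
  π_1 = 3/10·π_0 + 1/10·π_1 + 1/10·π_2 + 1/5·π_3
  π_2 = 1/5·π_0 + 1/10·π_1 + 1/2·π_2 + 1/5·π_3
  normalize: π_0 + π_1 + π_2 + π_3 = 1
Solving the linear system gives exactly π = [88/373, 67/373, 97/373, 121/373].

π = [0.2359, 0.1796, 0.2601, 0.3244]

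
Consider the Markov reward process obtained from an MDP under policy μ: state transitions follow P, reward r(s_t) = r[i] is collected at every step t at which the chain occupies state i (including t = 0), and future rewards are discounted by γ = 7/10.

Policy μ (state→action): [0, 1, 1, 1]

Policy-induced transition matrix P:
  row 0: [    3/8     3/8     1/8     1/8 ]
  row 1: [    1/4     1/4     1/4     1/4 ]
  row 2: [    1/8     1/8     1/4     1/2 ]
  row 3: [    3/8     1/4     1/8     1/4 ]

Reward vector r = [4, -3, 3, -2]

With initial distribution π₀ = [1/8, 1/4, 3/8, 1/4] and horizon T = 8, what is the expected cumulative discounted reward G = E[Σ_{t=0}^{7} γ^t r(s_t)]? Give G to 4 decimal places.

G = 1.1859

t=0: π = [0.1250, 0.2500, 0.3750, 0.2500], E[r] = 0.3750, γ^t·E[r] = 0.375000, running G = 0.375000
t=1: π = [0.2500, 0.2188, 0.2031, 0.3281], E[r] = 0.2969, γ^t·E[r] = 0.207813, running G = 0.582813
t=2: π = [0.2969, 0.2559, 0.1777, 0.2695], E[r] = 0.4141, γ^t·E[r] = 0.202891, running G = 0.785703
t=3: π = [0.2986, 0.2649, 0.1792, 0.2573], E[r] = 0.4226, γ^t·E[r] = 0.144954, running G = 0.930657
t=4: π = [0.2971, 0.2649, 0.1805, 0.2575], E[r] = 0.4202, γ^t·E[r] = 0.100882, running G = 1.031539
t=5: π = [0.2968, 0.2646, 0.1807, 0.2580], E[r] = 0.4194, γ^t·E[r] = 0.070483, running G = 1.102022
t=6: π = [0.2968, 0.2645, 0.1807, 0.2581], E[r] = 0.4193, γ^t·E[r] = 0.049333, running G = 1.151355
t=7: π = [0.2968, 0.2645, 0.1806, 0.2581], E[r] = 0.4193, γ^t·E[r] = 0.034535, running G = 1.185890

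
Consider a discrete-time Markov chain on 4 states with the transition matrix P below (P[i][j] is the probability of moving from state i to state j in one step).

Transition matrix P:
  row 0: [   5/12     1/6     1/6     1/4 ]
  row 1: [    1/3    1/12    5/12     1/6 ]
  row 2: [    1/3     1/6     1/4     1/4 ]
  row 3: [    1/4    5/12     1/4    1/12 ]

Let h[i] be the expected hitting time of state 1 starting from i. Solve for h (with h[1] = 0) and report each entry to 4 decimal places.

First-step conditioning: h[1] = 0; for i ≠ 1, h[i] = 1 + Σ_k P[i][k]·h[k].
  h[0] = 1 + 5/12·h[0] + 1/6·h[2] + 1/4·h[3]
  h[2] = 1 + 1/3·h[0] + 1/4·h[2] + 1/4·h[3]
  h[3] = 1 + 1/4·h[0] + 1/4·h[2] + 1/12·h[3]
Solving the 3×3 linear system over states ≠ 1 gives exactly h = [168/37, 0, 168/37, 132/37] (h[1] = 0 is the target).

h = [4.5405, 0.0000, 4.5405, 3.5676]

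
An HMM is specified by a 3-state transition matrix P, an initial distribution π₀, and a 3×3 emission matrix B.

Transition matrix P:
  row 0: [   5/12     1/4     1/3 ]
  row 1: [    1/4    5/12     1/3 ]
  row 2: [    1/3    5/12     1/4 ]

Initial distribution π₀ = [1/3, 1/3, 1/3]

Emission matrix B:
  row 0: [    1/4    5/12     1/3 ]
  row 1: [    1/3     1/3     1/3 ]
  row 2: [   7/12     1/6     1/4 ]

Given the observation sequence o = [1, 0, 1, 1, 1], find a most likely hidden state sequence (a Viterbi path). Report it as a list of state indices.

t=0: δ = [1.389e-01, 1.111e-01, 5.556e-02]  (obs o_0=1)
t=1: δ = [1.447e-02, 1.543e-02, 2.701e-02]  ψ = [0, 1, 0]  (obs o_1=0)
t=2: δ = [3.751e-03, 3.751e-03, 1.125e-03]  ψ = [2, 2, 2]  (obs o_2=1)
t=3: δ = [6.512e-04, 5.210e-04, 2.084e-04]  ψ = [0, 1, 0]  (obs o_3=1)
t=4: δ = [1.131e-04, 7.235e-05, 3.618e-05]  ψ = [0, 1, 0]  (obs o_4=1)
backtrack: best end state = 0; path = [0, 2, 0, 0, 0]

path = [0, 2, 0, 0, 0]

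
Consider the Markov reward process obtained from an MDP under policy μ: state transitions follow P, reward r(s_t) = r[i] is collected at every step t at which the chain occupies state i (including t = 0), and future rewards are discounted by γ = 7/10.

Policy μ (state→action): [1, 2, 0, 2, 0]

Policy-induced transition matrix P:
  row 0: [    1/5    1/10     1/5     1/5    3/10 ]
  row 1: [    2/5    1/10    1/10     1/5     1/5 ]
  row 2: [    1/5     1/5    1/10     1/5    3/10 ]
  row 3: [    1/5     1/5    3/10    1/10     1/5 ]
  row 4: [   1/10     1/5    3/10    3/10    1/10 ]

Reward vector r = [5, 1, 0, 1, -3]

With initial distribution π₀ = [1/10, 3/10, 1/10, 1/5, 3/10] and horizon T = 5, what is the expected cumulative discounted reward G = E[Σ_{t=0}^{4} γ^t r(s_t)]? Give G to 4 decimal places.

G = 1.5736

t=0: π = [0.1000, 0.3000, 0.1000, 0.2000, 0.3000], E[r] = 0.1000, γ^t·E[r] = 0.100000, running G = 0.100000
t=1: π = [0.2300, 0.1600, 0.2100, 0.2100, 0.1900], E[r] = 0.9500, γ^t·E[r] = 0.665000, running G = 0.765000
t=2: π = [0.2130, 0.1610, 0.2030, 0.1980, 0.2250], E[r] = 0.7490, γ^t·E[r] = 0.367010, running G = 1.132010
t=3: π = [0.2097, 0.1626, 0.2059, 0.2027, 0.2191], E[r] = 0.7565, γ^t·E[r] = 0.259480, running G = 1.391490
t=4: π = [0.2106, 0.1628, 0.2053, 0.2016, 0.2197], E[r] = 0.7585, γ^t·E[r] = 0.182118, running G = 1.573608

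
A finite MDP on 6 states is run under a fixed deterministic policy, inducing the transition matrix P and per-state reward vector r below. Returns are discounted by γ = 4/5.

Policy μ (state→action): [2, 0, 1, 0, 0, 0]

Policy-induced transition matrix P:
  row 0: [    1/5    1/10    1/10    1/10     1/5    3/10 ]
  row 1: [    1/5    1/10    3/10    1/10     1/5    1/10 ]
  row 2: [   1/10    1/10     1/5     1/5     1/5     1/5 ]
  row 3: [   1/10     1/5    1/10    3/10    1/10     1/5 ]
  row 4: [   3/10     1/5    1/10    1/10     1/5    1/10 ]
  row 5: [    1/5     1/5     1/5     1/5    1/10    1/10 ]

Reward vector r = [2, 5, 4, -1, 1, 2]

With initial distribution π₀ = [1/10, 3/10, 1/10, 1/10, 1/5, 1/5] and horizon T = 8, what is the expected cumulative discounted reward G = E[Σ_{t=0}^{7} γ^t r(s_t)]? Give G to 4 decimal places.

G = 9.3493

t=0: π = [0.1000, 0.3000, 0.1000, 0.1000, 0.2000, 0.2000], E[r] = 2.6000, γ^t·E[r] = 2.600000, running G = 2.600000
t=1: π = [0.2000, 0.1500, 0.1900, 0.1500, 0.1700, 0.1400], E[r] = 2.2100, γ^t·E[r] = 1.768000, running G = 4.368000
t=2: π = [0.1830, 0.1460, 0.1630, 0.1630, 0.1710, 0.1740], E[r] = 2.1040, γ^t·E[r] = 1.346560, running G = 5.714560
t=3: π = [0.1845, 0.1508, 0.1629, 0.1663, 0.1663, 0.1692], E[r] = 2.1130, γ^t·E[r] = 1.081856, running G = 6.796416
t=4: π = [0.1837, 0.1502, 0.1634, 0.1665, 0.1665, 0.1698], E[r] = 2.1114, γ^t·E[r] = 0.864838, running G = 7.661254
t=5: π = [0.1837, 0.1503, 0.1634, 0.1666, 0.1664, 0.1697], E[r] = 2.1113, γ^t·E[r] = 0.691838, running G = 8.353092
t=6: π = [0.1836, 0.1503, 0.1634, 0.1666, 0.1664, 0.1697], E[r] = 2.1113, γ^t·E[r] = 0.553460, running G = 8.906551
t=7: π = [0.1836, 0.1503, 0.1634, 0.1666, 0.1664, 0.1697], E[r] = 2.1113, γ^t·E[r] = 0.442766, running G = 9.349318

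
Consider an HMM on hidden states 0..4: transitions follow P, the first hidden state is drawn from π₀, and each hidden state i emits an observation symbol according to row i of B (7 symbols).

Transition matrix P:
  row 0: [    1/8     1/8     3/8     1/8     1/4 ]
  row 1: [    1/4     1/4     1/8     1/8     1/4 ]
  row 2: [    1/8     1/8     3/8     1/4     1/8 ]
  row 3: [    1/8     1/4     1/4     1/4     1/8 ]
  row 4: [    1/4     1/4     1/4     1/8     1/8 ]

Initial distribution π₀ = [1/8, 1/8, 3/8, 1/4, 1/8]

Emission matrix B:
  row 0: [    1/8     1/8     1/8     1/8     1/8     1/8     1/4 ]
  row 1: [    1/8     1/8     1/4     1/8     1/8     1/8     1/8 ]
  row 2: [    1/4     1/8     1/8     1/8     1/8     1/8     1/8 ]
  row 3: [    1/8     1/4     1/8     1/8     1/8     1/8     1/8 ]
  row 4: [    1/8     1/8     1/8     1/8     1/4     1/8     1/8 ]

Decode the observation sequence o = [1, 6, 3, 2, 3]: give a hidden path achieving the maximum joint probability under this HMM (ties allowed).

path = [2, 2, 2, 2, 2]

t=0: δ = [1.562e-02, 1.562e-02, 4.688e-02, 6.250e-02, 1.562e-02]  (obs o_0=1)
t=1: δ = [1.953e-03, 1.953e-03, 2.197e-03, 1.953e-03, 9.766e-04]  ψ = [3, 3, 2, 3, 3]  (obs o_1=6)
t=2: δ = [6.104e-05, 6.104e-05, 1.030e-04, 6.866e-05, 6.104e-05]  ψ = [1, 1, 2, 2, 0]  (obs o_2=3)
t=3: δ = [1.907e-06, 4.292e-06, 4.828e-06, 3.219e-06, 1.907e-06]  ψ = [1, 3, 2, 2, 0]  (obs o_3=2)
t=4: δ = [1.341e-07, 1.341e-07, 2.263e-07, 1.509e-07, 1.341e-07]  ψ = [1, 1, 2, 2, 1]  (obs o_4=3)
backtrack: best end state = 2; path = [2, 2, 2, 2, 2]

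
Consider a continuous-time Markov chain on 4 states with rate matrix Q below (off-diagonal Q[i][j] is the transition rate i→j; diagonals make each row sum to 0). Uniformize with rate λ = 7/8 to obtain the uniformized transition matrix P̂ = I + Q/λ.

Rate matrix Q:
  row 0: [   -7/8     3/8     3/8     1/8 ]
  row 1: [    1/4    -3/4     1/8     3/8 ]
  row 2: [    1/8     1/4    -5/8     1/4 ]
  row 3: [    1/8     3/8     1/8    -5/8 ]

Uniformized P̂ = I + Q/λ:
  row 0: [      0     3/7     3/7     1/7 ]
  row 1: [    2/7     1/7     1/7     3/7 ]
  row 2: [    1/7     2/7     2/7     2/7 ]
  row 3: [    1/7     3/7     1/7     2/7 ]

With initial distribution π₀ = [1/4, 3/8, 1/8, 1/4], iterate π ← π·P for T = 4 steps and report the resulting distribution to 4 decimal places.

t=0: π = [0.2500, 0.3750, 0.1250, 0.2500]
t=1: π = [0.1607, 0.3036, 0.2321, 0.3036]
t=2: π = [0.1633, 0.3087, 0.2219, 0.3061]
t=3: π = [0.1636, 0.3087, 0.2212, 0.3065]
t=4: π = [0.1636, 0.3088, 0.2212, 0.3064]

π = [0.1636, 0.3088, 0.2212, 0.3064]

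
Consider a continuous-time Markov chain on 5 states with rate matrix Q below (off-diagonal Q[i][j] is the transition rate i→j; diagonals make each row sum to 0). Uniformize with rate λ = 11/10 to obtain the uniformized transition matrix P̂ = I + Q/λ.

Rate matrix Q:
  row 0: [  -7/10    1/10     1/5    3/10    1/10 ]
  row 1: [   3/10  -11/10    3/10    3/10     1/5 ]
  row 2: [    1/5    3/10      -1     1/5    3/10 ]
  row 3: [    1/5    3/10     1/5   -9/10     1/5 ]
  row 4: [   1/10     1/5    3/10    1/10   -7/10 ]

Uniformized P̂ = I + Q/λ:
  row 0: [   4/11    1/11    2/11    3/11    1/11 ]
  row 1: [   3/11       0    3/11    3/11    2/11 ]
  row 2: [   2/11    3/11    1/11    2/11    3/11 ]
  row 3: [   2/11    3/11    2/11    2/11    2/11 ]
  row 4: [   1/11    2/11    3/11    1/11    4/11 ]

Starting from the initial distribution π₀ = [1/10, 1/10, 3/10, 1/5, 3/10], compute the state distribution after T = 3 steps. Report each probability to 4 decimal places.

π = [0.2139, 0.1696, 0.1986, 0.1948, 0.2231]

t=0: π = [0.1000, 0.1000, 0.3000, 0.2000, 0.3000]
t=1: π = [0.1818, 0.2000, 0.1909, 0.1727, 0.2545]
t=2: π = [0.2099, 0.1620, 0.2058, 0.1934, 0.2289]
t=3: π = [0.2139, 0.1696, 0.1986, 0.1948, 0.2231]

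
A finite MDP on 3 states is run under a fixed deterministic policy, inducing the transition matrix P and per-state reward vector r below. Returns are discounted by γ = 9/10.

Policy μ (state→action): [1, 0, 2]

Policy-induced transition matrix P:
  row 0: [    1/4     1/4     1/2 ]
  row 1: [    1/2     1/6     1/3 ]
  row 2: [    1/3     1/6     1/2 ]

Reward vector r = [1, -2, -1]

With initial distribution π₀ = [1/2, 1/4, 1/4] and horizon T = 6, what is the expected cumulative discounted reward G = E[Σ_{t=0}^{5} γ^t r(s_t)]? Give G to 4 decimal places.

t=0: π = [0.5000, 0.2500, 0.2500], E[r] = -0.2500, γ^t·E[r] = -0.250000, running G = -0.250000
t=1: π = [0.3333, 0.2083, 0.4583], E[r] = -0.5417, γ^t·E[r] = -0.487500, running G = -0.737500
t=2: π = [0.3403, 0.1944, 0.4653], E[r] = -0.5139, γ^t·E[r] = -0.416250, running G = -1.153750
t=3: π = [0.3374, 0.1950, 0.4676], E[r] = -0.5203, γ^t·E[r] = -0.379266, running G = -1.533016
t=4: π = [0.3377, 0.1948, 0.4675], E[r] = -0.5193, γ^t·E[r] = -0.340738, running G = -1.873754
t=5: π = [0.3377, 0.1948, 0.4675], E[r] = -0.5195, γ^t·E[r] = -0.306761, running G = -2.180515

G = -2.1805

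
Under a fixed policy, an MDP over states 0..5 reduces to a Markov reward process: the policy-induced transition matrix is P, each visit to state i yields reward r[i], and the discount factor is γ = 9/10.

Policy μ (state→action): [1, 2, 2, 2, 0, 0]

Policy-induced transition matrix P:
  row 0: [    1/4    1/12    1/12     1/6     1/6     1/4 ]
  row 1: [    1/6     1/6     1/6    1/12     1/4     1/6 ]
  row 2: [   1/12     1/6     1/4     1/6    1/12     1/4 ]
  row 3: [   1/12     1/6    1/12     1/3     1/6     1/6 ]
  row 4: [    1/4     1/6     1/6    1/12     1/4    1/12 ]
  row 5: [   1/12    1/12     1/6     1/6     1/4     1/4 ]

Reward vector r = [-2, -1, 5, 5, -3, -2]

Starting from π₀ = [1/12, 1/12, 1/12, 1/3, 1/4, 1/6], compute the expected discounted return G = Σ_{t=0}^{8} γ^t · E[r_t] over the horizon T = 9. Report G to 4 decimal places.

G = 1.7410

t=0: π = [0.0833, 0.0833, 0.0833, 0.3333, 0.2500, 0.1667], E[r] = 0.7500, γ^t·E[r] = 0.750000, running G = 0.750000
t=1: π = [0.1458, 0.1458, 0.1389, 0.1944, 0.2014, 0.1736], E[r] = 0.2778, γ^t·E[r] = 0.250000, running G = 1.000000
t=2: π = [0.1534, 0.1400, 0.1499, 0.1701, 0.1985, 0.1881], E[r] = 0.1817, γ^t·E[r] = 0.147188, running G = 1.147188
t=3: π = [0.1536, 0.1382, 0.1522, 0.1668, 0.1981, 0.1911], E[r] = 0.1732, γ^t·E[r] = 0.126281, running G = 1.273469
t=4: π = [0.1535, 0.1379, 0.1526, 0.1664, 0.1979, 0.1916], E[r] = 0.1736, γ^t·E[r] = 0.113930, running G = 1.387399
t=5: π = [0.1534, 0.1379, 0.1527, 0.1664, 0.1979, 0.1916], E[r] = 0.1740, γ^t·E[r] = 0.102767, running G = 1.490165
t=6: π = [0.1534, 0.1379, 0.1527, 0.1664, 0.1979, 0.1917], E[r] = 0.1741, γ^t·E[r] = 0.092550, running G = 1.582716
t=7: π = [0.1534, 0.1379, 0.1527, 0.1664, 0.1979, 0.1917], E[r] = 0.1742, γ^t·E[r] = 0.083307, running G = 1.666023
t=8: π = [0.1534, 0.1379, 0.1527, 0.1664, 0.1979, 0.1917], E[r] = 0.1742, γ^t·E[r] = 0.074979, running G = 1.741002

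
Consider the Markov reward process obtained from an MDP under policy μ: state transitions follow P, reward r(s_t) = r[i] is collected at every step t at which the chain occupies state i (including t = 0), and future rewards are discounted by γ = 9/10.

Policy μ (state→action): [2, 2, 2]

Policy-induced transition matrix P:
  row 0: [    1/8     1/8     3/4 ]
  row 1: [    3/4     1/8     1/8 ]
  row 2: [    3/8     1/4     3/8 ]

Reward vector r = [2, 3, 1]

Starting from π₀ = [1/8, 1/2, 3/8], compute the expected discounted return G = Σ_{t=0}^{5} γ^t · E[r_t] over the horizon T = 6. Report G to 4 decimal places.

G = 8.5466

t=0: π = [0.1250, 0.5000, 0.3750], E[r] = 2.1250, γ^t·E[r] = 2.125000, running G = 2.125000
t=1: π = [0.5313, 0.1719, 0.2969], E[r] = 1.8750, γ^t·E[r] = 1.687500, running G = 3.812500
t=2: π = [0.3066, 0.1621, 0.5313], E[r] = 1.6309, γ^t·E[r] = 1.320996, running G = 5.133496
t=3: π = [0.3591, 0.1914, 0.4495], E[r] = 1.7419, γ^t·E[r] = 1.269877, running G = 6.403373
t=4: π = [0.3570, 0.1812, 0.4618], E[r] = 1.7194, γ^t·E[r] = 1.128072, running G = 7.531445
t=5: π = [0.3537, 0.1827, 0.4636], E[r] = 1.7192, γ^t·E[r] = 1.015141, running G = 8.546586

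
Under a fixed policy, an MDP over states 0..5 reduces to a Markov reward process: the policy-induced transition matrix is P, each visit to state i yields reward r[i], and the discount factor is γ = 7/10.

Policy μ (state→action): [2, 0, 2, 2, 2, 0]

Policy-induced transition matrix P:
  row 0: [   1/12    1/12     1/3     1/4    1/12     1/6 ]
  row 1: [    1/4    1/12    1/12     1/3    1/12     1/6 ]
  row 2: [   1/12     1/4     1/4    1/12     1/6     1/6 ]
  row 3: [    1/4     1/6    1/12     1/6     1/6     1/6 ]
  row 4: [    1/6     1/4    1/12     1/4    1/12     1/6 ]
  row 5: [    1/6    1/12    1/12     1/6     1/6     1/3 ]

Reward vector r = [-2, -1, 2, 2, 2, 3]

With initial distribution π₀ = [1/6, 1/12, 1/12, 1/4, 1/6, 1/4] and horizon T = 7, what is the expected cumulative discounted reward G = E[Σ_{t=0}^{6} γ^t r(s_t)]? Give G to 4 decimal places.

G = 3.5600

t=0: π = [0.1667, 0.0833, 0.0833, 0.2500, 0.1667, 0.2500], E[r] = 1.3333, γ^t·E[r] = 1.333333, running G = 1.333333
t=1: π = [0.1736, 0.1458, 0.1389, 0.2014, 0.1319, 0.2083], E[r] = 1.0764, γ^t·E[r] = 0.753472, running G = 2.086806
t=2: π = [0.1696, 0.1453, 0.1499, 0.2049, 0.1291, 0.2014], E[r] = 1.0874, γ^t·E[r] = 0.532818, running G = 2.619624
t=3: π = [0.1692, 0.1469, 0.1507, 0.2033, 0.1297, 0.2002], E[r] = 1.0827, γ^t·E[r] = 0.371352, running G = 2.990976
t=4: π = [0.1692, 0.1470, 0.1508, 0.2035, 0.1295, 0.2000], E[r] = 1.0823, γ^t·E[r] = 0.259856, running G = 3.250832
t=5: π = [0.1692, 0.1470, 0.1508, 0.2035, 0.1295, 0.2000], E[r] = 1.0821, γ^t·E[r] = 0.181876, running G = 3.432708
t=6: π = [0.1692, 0.1470, 0.1508, 0.2035, 0.1295, 0.2000], E[r] = 1.0821, γ^t·E[r] = 0.127313, running G = 3.560021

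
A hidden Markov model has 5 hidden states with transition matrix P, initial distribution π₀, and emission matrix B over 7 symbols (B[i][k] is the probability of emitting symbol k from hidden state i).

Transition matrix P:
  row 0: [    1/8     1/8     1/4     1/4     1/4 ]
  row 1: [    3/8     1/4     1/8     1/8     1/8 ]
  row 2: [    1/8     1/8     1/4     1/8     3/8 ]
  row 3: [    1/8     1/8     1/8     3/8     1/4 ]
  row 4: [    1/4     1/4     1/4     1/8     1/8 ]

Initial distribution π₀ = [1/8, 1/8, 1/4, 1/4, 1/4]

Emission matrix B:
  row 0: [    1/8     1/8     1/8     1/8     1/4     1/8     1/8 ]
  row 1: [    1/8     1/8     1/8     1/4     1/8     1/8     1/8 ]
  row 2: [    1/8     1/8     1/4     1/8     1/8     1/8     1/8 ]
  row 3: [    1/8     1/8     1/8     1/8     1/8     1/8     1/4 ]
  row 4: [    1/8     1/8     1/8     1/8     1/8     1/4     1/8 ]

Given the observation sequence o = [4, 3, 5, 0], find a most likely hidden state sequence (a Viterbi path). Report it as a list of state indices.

t=0: δ = [3.125e-02, 1.562e-02, 3.125e-02, 3.125e-02, 3.125e-02]  (obs o_0=4)
t=1: δ = [9.766e-04, 1.953e-03, 9.766e-04, 1.465e-03, 1.465e-03]  ψ = [4, 4, 0, 3, 2]  (obs o_1=3)
t=2: δ = [9.155e-05, 6.104e-05, 4.578e-05, 6.866e-05, 9.155e-05]  ψ = [1, 1, 4, 3, 2]  (obs o_2=5)
t=3: δ = [2.861e-06, 2.861e-06, 2.861e-06, 3.219e-06, 2.861e-06]  ψ = [1, 4, 0, 3, 0]  (obs o_3=0)
backtrack: best end state = 3; path = [3, 3, 3, 3]

path = [3, 3, 3, 3]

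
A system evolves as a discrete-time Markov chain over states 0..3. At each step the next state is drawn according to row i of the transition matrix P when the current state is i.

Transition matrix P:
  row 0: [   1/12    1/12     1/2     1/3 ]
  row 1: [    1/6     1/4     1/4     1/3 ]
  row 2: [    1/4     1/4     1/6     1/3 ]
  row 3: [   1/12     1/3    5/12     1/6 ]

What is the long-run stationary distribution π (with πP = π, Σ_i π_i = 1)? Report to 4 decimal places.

Balance equations π_j = Σ_i π_i·P[i][j]:
  π_0 = 1/12·π_0 + 1/6·π_1 + 1/4·π_2 + 1/12·π_3
  π_1 = 1/12·π_0 + 1/4·π_1 + 1/4·π_2 + 1/3·π_3
  π_2 = 1/2·π_0 + 1/4·π_1 + 1/6·π_2 + 5/12·π_3
  normalize: π_0 + π_1 + π_2 + π_3 = 1
Solving the linear system gives exactly π = [181/1162, 144/581, 361/1162, 2/7].

π = [0.1558, 0.2478, 0.3107, 0.2857]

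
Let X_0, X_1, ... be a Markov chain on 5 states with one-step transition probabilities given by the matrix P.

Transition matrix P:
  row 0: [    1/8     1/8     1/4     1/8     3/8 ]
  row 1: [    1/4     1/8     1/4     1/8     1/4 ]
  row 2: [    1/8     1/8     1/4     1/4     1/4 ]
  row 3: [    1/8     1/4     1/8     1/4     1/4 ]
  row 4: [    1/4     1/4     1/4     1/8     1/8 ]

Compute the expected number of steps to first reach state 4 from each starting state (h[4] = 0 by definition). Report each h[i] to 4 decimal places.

h = [3.2659, 3.6741, 3.7314, 3.7243, 0.0000]

First-step conditioning: h[4] = 0; for i ≠ 4, h[i] = 1 + Σ_k P[i][k]·h[k].
  h[0] = 1 + 1/8·h[0] + 1/8·h[1] + 1/4·h[2] + 1/8·h[3]
  h[1] = 1 + 1/4·h[0] + 1/8·h[1] + 1/4·h[2] + 1/8·h[3]
  h[2] = 1 + 1/8·h[0] + 1/8·h[1] + 1/4·h[2] + 1/4·h[3]
  h[3] = 1 + 1/8·h[0] + 1/4·h[1] + 1/8·h[2] + 1/4·h[3]
Solving the 4×4 linear system over states ≠ 4 gives exactly h = [3648/1117, 4104/1117, 4168/1117, 4160/1117, 0] (h[4] = 0 is the target).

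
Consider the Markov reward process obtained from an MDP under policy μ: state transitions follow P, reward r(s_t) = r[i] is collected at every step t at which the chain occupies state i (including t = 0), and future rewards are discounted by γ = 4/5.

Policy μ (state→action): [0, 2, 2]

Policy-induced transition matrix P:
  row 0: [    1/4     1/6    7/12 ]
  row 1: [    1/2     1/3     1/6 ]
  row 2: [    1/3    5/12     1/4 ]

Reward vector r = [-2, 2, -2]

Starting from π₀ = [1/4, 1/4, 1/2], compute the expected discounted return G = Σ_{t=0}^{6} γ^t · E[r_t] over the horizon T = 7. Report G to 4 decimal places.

t=0: π = [0.2500, 0.2500, 0.5000], E[r] = -1.0000, γ^t·E[r] = -1.000000, running G = -1.000000
t=1: π = [0.3542, 0.3333, 0.3125], E[r] = -0.6667, γ^t·E[r] = -0.533333, running G = -1.533333
t=2: π = [0.3594, 0.3003, 0.3403], E[r] = -0.7986, γ^t·E[r] = -0.511111, running G = -2.044444
t=3: π = [0.3534, 0.3018, 0.3448], E[r] = -0.7928, γ^t·E[r] = -0.405926, running G = -2.450370
t=4: π = [0.3542, 0.3032, 0.3427], E[r] = -0.7874, γ^t·E[r] = -0.322509, running G = -2.772879
t=5: π = [0.3543, 0.3029, 0.3428], E[r] = -0.7886, γ^t·E[r] = -0.258397, running G = -3.031276
t=6: π = [0.3543, 0.3028, 0.3429], E[r] = -0.7886, γ^t·E[r] = -0.206735, running G = -3.238011

G = -3.2380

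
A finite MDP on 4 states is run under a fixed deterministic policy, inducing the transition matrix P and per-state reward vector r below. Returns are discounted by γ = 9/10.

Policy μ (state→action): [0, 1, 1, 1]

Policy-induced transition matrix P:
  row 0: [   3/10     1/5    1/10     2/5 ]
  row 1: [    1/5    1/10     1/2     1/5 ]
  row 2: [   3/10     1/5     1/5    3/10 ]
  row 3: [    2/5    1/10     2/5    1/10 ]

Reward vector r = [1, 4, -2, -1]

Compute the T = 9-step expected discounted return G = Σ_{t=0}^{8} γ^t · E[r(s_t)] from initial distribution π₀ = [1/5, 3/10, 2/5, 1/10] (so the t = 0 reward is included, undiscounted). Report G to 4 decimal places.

t=0: π = [0.2000, 0.3000, 0.4000, 0.1000], E[r] = 0.5000, γ^t·E[r] = 0.500000, running G = 0.500000
t=1: π = [0.2800, 0.1600, 0.2900, 0.2700], E[r] = 0.0700, γ^t·E[r] = 0.063000, running G = 0.563000
t=2: π = [0.3110, 0.1570, 0.2740, 0.2580], E[r] = 0.1330, γ^t·E[r] = 0.107730, running G = 0.670730
t=3: π = [0.3101, 0.1585, 0.2676, 0.2638], E[r] = 0.1451, γ^t·E[r] = 0.105778, running G = 0.776508
t=4: π = [0.3105, 0.1578, 0.2693, 0.2624], E[r] = 0.1406, γ^t·E[r] = 0.092254, running G = 0.868762
t=5: π = [0.3105, 0.1580, 0.2688, 0.2628], E[r] = 0.1421, γ^t·E[r] = 0.083899, running G = 0.952661
t=6: π = [0.3105, 0.1579, 0.2689, 0.2627], E[r] = 0.1417, γ^t·E[r] = 0.075287, running G = 1.027947
t=7: π = [0.3105, 0.1579, 0.2689, 0.2627], E[r] = 0.1418, γ^t·E[r] = 0.067814, running G = 1.095761
t=8: π = [0.3105, 0.1579, 0.2689, 0.2627], E[r] = 0.1417, γ^t·E[r] = 0.061019, running G = 1.156780

G = 1.1568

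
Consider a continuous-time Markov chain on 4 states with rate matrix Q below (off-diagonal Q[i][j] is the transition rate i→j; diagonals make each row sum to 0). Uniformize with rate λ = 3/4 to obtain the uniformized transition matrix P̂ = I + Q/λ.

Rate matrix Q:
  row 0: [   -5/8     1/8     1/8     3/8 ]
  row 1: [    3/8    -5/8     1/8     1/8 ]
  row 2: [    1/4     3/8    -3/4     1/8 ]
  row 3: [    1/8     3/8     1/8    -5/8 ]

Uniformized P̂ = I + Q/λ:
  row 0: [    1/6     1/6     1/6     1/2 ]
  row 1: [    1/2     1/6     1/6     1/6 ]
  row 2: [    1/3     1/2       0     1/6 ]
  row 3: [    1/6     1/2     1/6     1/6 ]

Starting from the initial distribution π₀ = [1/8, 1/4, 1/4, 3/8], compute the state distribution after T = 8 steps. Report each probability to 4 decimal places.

π = [0.2912, 0.3022, 0.1429, 0.2637]

t=0: π = [0.1250, 0.2500, 0.2500, 0.3750]
t=1: π = [0.2917, 0.3750, 0.1250, 0.2083]
t=2: π = [0.3125, 0.2778, 0.1458, 0.2639]
t=3: π = [0.2836, 0.3032, 0.1424, 0.2708]
t=4: π = [0.2915, 0.3044, 0.1429, 0.2612]
t=5: π = [0.2920, 0.3014, 0.1428, 0.2638]
t=6: π = [0.2909, 0.3022, 0.1429, 0.2640]
t=7: π = [0.2912, 0.3023, 0.1429, 0.2636]
t=8: π = [0.2912, 0.3022, 0.1429, 0.2637]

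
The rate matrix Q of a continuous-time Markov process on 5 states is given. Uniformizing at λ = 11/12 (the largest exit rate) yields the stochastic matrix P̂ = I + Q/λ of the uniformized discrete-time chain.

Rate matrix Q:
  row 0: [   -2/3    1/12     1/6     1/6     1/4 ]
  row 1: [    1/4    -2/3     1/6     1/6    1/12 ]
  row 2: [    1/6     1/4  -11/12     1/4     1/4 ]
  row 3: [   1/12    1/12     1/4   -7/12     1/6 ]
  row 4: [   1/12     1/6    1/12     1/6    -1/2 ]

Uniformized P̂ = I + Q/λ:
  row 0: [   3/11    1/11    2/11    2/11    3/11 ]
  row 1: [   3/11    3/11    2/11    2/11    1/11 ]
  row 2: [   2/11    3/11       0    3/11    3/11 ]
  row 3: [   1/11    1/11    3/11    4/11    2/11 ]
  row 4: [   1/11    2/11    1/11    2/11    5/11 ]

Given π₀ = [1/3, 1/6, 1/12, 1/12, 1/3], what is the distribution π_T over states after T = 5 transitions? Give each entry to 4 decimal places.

t=0: π = [0.3333, 0.1667, 0.0833, 0.0833, 0.3333]
t=1: π = [0.1894, 0.1667, 0.1439, 0.2045, 0.2955]
t=2: π = [0.1687, 0.1742, 0.1474, 0.2321, 0.2775]
t=3: π = [0.1667, 0.1746, 0.1509, 0.2374, 0.2704]
t=4: π = [0.1667, 0.1747, 0.1514, 0.2387, 0.2686]
t=5: π = [0.1667, 0.1746, 0.1516, 0.2390, 0.2681]

π = [0.1667, 0.1746, 0.1516, 0.2390, 0.2681]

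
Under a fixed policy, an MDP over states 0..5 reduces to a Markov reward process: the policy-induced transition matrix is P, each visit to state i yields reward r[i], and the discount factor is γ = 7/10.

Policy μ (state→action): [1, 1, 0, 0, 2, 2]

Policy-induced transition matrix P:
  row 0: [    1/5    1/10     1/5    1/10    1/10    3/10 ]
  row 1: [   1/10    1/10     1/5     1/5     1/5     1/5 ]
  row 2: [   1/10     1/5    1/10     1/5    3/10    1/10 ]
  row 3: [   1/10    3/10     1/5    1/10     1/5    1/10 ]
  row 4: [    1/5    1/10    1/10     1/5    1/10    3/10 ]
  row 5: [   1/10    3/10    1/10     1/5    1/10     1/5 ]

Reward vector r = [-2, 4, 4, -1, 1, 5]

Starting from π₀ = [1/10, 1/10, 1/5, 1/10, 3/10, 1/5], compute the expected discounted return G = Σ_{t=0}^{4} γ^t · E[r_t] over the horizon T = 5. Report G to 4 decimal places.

G = 5.8276

t=0: π = [0.1000, 0.1000, 0.2000, 0.1000, 0.3000, 0.2000], E[r] = 2.2000, γ^t·E[r] = 2.200000, running G = 2.200000
t=1: π = [0.1400, 0.1800, 0.1300, 0.1800, 0.1600, 0.2100], E[r] = 1.9900, γ^t·E[r] = 1.393000, running G = 3.593000
t=2: π = [0.1300, 0.1910, 0.1500, 0.1680, 0.1620, 0.1990], E[r] = 2.0930, γ^t·E[r] = 1.025570, running G = 4.618570
t=3: π = [0.1292, 0.1884, 0.1489, 0.1702, 0.1659, 0.1974], E[r] = 2.0735, γ^t·E[r] = 0.711211, running G = 5.329781
t=4: π = [0.1295, 0.1884, 0.1488, 0.1701, 0.1656, 0.1976], E[r] = 2.0733, γ^t·E[r] = 0.497804, running G = 5.827585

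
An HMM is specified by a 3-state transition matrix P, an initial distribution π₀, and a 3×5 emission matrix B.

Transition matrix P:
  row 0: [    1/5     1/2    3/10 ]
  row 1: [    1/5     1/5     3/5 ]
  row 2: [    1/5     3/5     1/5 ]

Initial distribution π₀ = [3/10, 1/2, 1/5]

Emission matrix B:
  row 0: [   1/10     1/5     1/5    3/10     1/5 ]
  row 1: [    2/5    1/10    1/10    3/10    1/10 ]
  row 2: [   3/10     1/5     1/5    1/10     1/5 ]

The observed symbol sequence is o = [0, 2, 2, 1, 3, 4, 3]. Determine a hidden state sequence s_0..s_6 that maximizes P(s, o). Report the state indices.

path = [1, 2, 1, 2, 1, 2, 1]

t=0: δ = [3.000e-02, 2.000e-01, 6.000e-02]  (obs o_0=0)
t=1: δ = [8.000e-03, 4.000e-03, 2.400e-02]  ψ = [1, 1, 1]  (obs o_1=2)
t=2: δ = [9.600e-04, 1.440e-03, 9.600e-04]  ψ = [2, 2, 2]  (obs o_2=2)
t=3: δ = [5.760e-05, 5.760e-05, 1.728e-04]  ψ = [1, 2, 1]  (obs o_3=1)
t=4: δ = [1.037e-05, 3.110e-05, 3.456e-06]  ψ = [2, 2, 1]  (obs o_4=3)
t=5: δ = [1.244e-06, 6.221e-07, 3.732e-06]  ψ = [1, 1, 1]  (obs o_5=4)
t=6: δ = [2.239e-07, 6.718e-07, 7.465e-08]  ψ = [2, 2, 2]  (obs o_6=3)
backtrack: best end state = 1; path = [1, 2, 1, 2, 1, 2, 1]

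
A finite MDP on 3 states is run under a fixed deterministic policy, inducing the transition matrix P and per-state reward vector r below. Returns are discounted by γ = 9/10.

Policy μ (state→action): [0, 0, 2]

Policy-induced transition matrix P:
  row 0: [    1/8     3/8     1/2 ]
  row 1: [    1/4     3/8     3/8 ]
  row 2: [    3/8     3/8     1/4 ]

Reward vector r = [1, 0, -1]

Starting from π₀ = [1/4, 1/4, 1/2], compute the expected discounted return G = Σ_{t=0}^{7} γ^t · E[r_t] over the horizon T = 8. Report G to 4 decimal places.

t=0: π = [0.2500, 0.2500, 0.5000], E[r] = -0.2500, γ^t·E[r] = -0.250000, running G = -0.250000
t=1: π = [0.2813, 0.3750, 0.3438], E[r] = -0.0625, γ^t·E[r] = -0.056250, running G = -0.306250
t=2: π = [0.2578, 0.3750, 0.3672], E[r] = -0.1094, γ^t·E[r] = -0.088594, running G = -0.394844
t=3: π = [0.2637, 0.3750, 0.3613], E[r] = -0.0977, γ^t·E[r] = -0.071191, running G = -0.466035
t=4: π = [0.2622, 0.3750, 0.3628], E[r] = -0.1006, γ^t·E[r] = -0.065994, running G = -0.532030
t=5: π = [0.2626, 0.3750, 0.3624], E[r] = -0.0999, γ^t·E[r] = -0.058963, running G = -0.590992
t=6: π = [0.2625, 0.3750, 0.3625], E[r] = -0.1000, γ^t·E[r] = -0.053164, running G = -0.644156
t=7: π = [0.2625, 0.3750, 0.3625], E[r] = -0.1000, γ^t·E[r] = -0.047825, running G = -0.691981

G = -0.6920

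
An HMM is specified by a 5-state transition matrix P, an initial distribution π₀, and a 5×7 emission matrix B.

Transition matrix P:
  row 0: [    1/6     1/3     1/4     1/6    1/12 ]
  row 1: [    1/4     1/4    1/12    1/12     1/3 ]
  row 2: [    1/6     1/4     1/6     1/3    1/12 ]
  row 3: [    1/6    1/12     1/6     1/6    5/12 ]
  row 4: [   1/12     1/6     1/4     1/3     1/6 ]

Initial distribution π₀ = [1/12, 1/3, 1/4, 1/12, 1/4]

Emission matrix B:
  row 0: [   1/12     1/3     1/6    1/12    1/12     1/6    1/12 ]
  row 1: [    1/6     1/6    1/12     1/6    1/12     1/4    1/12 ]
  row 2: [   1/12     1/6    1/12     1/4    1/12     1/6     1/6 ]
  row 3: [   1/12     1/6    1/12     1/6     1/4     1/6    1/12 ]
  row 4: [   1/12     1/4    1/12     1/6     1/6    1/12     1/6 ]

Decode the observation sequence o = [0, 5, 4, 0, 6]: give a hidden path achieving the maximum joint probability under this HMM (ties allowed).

t=0: δ = [6.944e-03, 5.556e-02, 2.083e-02, 6.944e-03, 2.083e-02]  (obs o_0=0)
t=1: δ = [2.315e-03, 3.472e-03, 8.681e-04, 1.157e-03, 1.543e-03]  ψ = [1, 1, 4, 2, 1]  (obs o_1=5)
t=2: δ = [7.234e-05, 7.234e-05, 4.823e-05, 1.286e-04, 1.929e-04]  ψ = [1, 1, 0, 4, 1]  (obs o_2=4)
t=3: δ = [1.786e-06, 5.358e-06, 4.019e-06, 5.358e-06, 4.465e-06]  ψ = [3, 4, 4, 4, 3]  (obs o_3=0)
t=4: δ = [1.116e-07, 1.116e-07, 1.861e-07, 1.240e-07, 3.721e-07]  ψ = [1, 1, 4, 4, 3]  (obs o_4=6)
backtrack: best end state = 4; path = [1, 1, 4, 3, 4]

path = [1, 1, 4, 3, 4]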